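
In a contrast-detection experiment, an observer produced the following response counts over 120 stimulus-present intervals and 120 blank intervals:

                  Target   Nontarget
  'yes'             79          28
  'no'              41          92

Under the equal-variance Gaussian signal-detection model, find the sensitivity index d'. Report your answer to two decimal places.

H = 79/120 = 0.6583
FA = 28/120 = 0.2333
z(0.6583) = 0.4078, z(0.2333) = -0.7280
d' = z(H) − z(FA) = 0.4078 − (-0.7280) = 1.1358

d' = 1.14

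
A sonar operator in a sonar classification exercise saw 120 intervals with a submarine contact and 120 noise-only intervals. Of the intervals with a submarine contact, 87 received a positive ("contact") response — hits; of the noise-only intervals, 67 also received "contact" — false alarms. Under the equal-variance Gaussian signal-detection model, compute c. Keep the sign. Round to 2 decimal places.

H = 87/120 = 0.7250
FA = 67/120 = 0.5583
z(0.7250) = 0.598, z(0.5583) = 0.147
c = −½·[z(H) + z(FA)] = −0.5 × (0.598 + 0.147) = -0.3725
c < 0: the sonar operator has a liberal response bias.

c = -0.37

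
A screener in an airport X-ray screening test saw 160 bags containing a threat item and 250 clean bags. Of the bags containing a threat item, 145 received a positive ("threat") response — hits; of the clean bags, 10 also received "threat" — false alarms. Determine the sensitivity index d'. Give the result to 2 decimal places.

H = 145/160 = 0.9062
FA = 10/250 = 0.0400
z(H) = z(0.9062) = 1.318
z(FA) = z(0.0400) = -1.751
d' = z(H) − z(FA) = 1.318 − (-1.751) = 3.069

d' = 3.07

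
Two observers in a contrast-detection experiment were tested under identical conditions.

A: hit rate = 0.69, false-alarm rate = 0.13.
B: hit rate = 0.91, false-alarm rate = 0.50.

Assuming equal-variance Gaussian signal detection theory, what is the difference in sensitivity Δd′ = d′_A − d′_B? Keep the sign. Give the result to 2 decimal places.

A: z(0.69) = 0.496, z(0.13) = -1.126, d' = 1.622
B: z(0.91) = 1.341, z(0.50) = 0.000, d' = 1.341
Δd' = d'_A − d'_B = 1.622 − 1.341 = 0.281
A has the higher sensitivity.

Δd′ = 0.28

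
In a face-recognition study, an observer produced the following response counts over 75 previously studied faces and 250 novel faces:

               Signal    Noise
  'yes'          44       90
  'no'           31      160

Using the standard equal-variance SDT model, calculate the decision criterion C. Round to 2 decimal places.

C = 0.07

H = 44/75 = 0.5867
FA = 90/250 = 0.3600
z(H) = z(0.5867) = 0.219
z(FA) = z(0.3600) = -0.358
c = −½·[z(H) + z(FA)] = −0.5 × (0.219 + (-0.358)) = 0.0695
c > 0: the observer has a conservative response bias.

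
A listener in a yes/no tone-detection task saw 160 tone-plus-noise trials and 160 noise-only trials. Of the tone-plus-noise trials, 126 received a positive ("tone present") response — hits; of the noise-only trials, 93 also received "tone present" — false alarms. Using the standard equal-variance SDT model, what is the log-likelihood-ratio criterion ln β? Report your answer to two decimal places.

H = 126/160 = 0.7875
FA = 93/160 = 0.5813
z(0.7875) = 0.798, z(0.5813) = 0.205
ln β = −½·[z(H)² − z(FA)²] = −0.5 × (0.637 − 0.042) = -0.2975

ln β = -0.30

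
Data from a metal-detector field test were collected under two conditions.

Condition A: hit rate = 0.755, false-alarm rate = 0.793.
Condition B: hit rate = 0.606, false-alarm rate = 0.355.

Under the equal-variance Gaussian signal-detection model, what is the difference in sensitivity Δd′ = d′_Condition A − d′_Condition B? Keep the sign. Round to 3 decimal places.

Δd′ = -0.767

Condition A: z(0.755) = 0.6903, z(0.793) = 0.8169, d' = -0.1266
Condition B: z(0.606) = 0.2689, z(0.355) = -0.3719, d' = 0.6408
Δd' = d'_Condition A − d'_Condition B = -0.1266 − 0.6408 = -0.7674
Condition B has the higher sensitivity.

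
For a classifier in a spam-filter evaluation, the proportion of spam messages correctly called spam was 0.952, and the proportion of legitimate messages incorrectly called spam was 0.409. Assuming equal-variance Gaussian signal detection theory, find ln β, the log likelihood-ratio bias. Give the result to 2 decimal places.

ln β = -1.36

z(H) = z(0.952) = 1.665
z(FA) = z(0.409) = -0.230
ln β = −½·[z(H)² − z(FA)²] = −0.5 × (2.772 − 0.053) = -1.3595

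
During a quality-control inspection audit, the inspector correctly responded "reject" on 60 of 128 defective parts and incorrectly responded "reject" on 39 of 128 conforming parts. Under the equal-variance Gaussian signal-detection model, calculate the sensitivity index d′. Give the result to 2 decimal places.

H = 60/128 = 0.4688
FA = 39/128 = 0.3047
z(H) = -0.0783
z(FA) = -0.5109
d' = z(H) − z(FA) = -0.0783 − (-0.5109) = 0.4326

d′ = 0.43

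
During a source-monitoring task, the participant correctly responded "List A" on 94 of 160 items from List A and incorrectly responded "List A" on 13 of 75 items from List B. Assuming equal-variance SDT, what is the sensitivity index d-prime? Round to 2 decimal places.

H = 94/160 = 0.5875
FA = 13/75 = 0.1733
z(0.5875) = 0.221, z(0.1733) = -0.941
d' = z(H) − z(FA) = 0.221 − (-0.941) = 1.162

d-prime = 1.16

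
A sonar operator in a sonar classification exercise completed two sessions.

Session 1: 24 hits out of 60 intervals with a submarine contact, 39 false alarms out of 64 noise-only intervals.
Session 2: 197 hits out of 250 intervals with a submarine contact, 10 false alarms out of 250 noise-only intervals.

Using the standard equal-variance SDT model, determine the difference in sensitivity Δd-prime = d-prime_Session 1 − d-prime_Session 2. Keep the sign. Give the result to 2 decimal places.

Session 1: z(0.4000) = -0.253, z(0.6094) = 0.278, d' = -0.531
Session 2: z(0.7880) = 0.800, z(0.0400) = -1.751, d' = 2.551
Δd' = d'_Session 1 − d'_Session 2 = -0.531 − 2.551 = -3.082
Session 2 has the higher sensitivity.

Δd-prime = -3.08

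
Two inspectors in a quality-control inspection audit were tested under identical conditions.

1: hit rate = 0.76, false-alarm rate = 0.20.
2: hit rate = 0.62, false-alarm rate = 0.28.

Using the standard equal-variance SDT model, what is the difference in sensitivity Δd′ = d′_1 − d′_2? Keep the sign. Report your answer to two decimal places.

1: z(0.76) = 0.706, z(0.20) = -0.842, d' = 1.548
2: z(0.62) = 0.305, z(0.28) = -0.583, d' = 0.888
Δd' = d'_1 − d'_2 = 1.548 − 0.888 = 0.660
1 has the higher sensitivity.

Δd′ = 0.66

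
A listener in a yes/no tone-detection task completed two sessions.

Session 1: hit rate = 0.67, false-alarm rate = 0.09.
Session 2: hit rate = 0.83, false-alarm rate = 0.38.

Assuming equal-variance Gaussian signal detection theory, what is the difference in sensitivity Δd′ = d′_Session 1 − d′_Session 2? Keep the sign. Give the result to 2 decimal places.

Session 1: z(0.67) = 0.440, z(0.09) = -1.341, d' = 1.781
Session 2: z(0.83) = 0.954, z(0.38) = -0.305, d' = 1.259
Δd' = d'_Session 1 − d'_Session 2 = 1.781 − 1.259 = 0.522
Session 1 has the higher sensitivity.

Δd′ = 0.52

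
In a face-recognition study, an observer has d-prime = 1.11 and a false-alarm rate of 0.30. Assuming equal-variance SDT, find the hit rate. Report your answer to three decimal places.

z(false-alarm rate) = z(0.30) = -0.5244
z(H) = z(FA) + d' = -0.5244 + 1.11 = 0.5856
hit rate = Φ(0.5856) = 0.7209

hit rate = 0.721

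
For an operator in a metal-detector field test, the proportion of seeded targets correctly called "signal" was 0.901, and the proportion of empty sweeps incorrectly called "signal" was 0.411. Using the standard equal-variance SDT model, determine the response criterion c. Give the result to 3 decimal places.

z(H) = 1.2873
z(FA) = -0.2250
c = −½·[z(H) + z(FA)] = −0.5 × (1.2873 + (-0.2250)) = -0.53115

c = -0.531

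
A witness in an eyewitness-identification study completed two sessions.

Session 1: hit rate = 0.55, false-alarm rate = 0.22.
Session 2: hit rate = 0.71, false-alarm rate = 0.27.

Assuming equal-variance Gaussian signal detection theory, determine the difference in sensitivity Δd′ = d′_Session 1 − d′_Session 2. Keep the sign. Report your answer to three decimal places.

Δd′ = -0.268

Session 1: z(0.55) = 0.1257, z(0.22) = -0.7722, d' = 0.8979
Session 2: z(0.71) = 0.5534, z(0.27) = -0.6128, d' = 1.1662
Δd' = d'_Session 1 − d'_Session 2 = 0.8979 − 1.1662 = -0.2683
Session 2 has the higher sensitivity.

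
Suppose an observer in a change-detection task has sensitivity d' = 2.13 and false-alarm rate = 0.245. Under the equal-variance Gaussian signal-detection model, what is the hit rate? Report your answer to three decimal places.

z(false-alarm rate) = z(0.245) = -0.6903
z(H) = z(FA) + d' = -0.6903 + 2.13 = 1.4397
hit rate = Φ(1.4397) = 0.9250

hit rate = 0.925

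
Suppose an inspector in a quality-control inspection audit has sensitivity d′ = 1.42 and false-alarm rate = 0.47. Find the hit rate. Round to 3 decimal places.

hit rate = 0.911

z(false-alarm rate) = z(0.47) = -0.0753
z(H) = z(FA) + d' = -0.0753 + 1.42 = 1.3447
hit rate = Φ(1.3447) = 0.9106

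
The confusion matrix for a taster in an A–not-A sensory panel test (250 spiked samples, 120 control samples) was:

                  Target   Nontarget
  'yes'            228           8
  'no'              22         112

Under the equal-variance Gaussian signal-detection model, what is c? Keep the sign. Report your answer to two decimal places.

c = 0.07

H = 228/250 = 0.9120
FA = 8/120 = 0.0667
Φ⁻¹(H) = 1.353
Φ⁻¹(FA) = -1.501
c = −½·[z(H) + z(FA)] = −0.5 × (1.353 + (-1.501)) = 0.074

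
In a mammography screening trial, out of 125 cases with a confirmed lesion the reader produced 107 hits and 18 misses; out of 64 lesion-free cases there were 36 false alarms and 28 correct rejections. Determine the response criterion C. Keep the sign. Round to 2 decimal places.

C = -0.61

H = 107/125 = 0.8560
FA = 36/64 = 0.5625
Φ⁻¹(H) = Φ⁻¹(0.8560) = 1.0625
Φ⁻¹(FA) = Φ⁻¹(0.5625) = 0.1573
c = −½·[z(H) + z(FA)] = −0.5 × (1.0625 + 0.1573) = -0.6099
c < 0: the reader has a liberal response bias.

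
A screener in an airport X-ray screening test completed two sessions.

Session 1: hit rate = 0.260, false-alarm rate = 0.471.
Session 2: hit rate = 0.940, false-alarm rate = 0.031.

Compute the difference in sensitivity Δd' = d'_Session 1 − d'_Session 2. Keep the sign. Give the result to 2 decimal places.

Δd' = -3.99

Session 1: z(0.260) = -0.643, z(0.471) = -0.073, d' = -0.570
Session 2: z(0.940) = 1.555, z(0.031) = -1.866, d' = 3.421
Δd' = d'_Session 1 − d'_Session 2 = -0.570 − 3.421 = -3.991
Session 2 has the higher sensitivity.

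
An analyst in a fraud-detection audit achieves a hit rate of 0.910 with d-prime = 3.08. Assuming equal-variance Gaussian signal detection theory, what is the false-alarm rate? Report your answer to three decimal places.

false-alarm rate = 0.041

z(hit rate) = z(0.910) = 1.3408
z(FA) = z(H) − d' = 1.3408 − 3.08 = -1.7392
false-alarm rate = Φ(-1.7392) = 0.0410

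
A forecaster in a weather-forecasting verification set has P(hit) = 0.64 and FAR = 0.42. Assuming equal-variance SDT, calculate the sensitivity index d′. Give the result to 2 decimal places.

d′ = 0.56

z(0.64) = 0.3585, z(0.42) = -0.2019
d' = z(H) − z(FA) = 0.3585 − (-0.2019) = 0.5604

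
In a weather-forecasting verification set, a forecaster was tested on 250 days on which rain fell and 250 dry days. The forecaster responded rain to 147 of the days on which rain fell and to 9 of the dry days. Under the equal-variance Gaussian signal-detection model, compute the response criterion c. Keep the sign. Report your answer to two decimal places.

H = 147/250 = 0.5880
FA = 9/250 = 0.0360
Φ⁻¹(0.5880) = 0.2224, Φ⁻¹(0.0360) = -1.7991
c = −½·[z(H) + z(FA)] = −0.5 × (0.2224 + (-1.7991)) = 0.78835

c = 0.79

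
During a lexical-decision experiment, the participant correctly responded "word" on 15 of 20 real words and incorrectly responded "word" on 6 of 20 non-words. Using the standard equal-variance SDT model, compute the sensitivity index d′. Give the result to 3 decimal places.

d′ = 1.199

H = 15/20 = 0.7500
FA = 6/20 = 0.3000
z(0.7500) = 0.6745, z(0.3000) = -0.5244
d' = z(H) − z(FA) = 0.6745 − (-0.5244) = 1.1989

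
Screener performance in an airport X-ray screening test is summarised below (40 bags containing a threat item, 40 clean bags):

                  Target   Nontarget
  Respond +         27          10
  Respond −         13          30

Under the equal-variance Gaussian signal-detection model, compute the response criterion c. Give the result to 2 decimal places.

H = 27/40 = 0.6750
FA = 10/40 = 0.2500
z(0.6750) = 0.454, z(0.2500) = -0.674
c = −½·[z(H) + z(FA)] = −0.5 × (0.454 + (-0.674)) = 0.110
c > 0: the screener has a conservative response bias.

c = 0.11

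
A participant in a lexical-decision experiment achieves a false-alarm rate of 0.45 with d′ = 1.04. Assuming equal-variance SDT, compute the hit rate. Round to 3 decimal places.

hit rate = 0.820

z(false-alarm rate) = z(0.45) = -0.1257
z(H) = z(FA) + d' = -0.1257 + 1.04 = 0.9143
hit rate = Φ(0.9143) = 0.8197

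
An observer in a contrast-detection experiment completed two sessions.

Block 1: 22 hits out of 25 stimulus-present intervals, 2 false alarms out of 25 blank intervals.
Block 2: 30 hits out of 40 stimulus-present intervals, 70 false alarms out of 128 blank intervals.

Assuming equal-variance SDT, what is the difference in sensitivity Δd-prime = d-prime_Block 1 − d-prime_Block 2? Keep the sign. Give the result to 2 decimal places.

Block 1: z(0.8800) = 1.175, z(0.0800) = -1.405, d' = 2.580
Block 2: z(0.7500) = 0.674, z(0.5469) = 0.118, d' = 0.556
Δd' = d'_Block 1 − d'_Block 2 = 2.580 − 0.556 = 2.024
Block 1 has the higher sensitivity.

Δd-prime = 2.02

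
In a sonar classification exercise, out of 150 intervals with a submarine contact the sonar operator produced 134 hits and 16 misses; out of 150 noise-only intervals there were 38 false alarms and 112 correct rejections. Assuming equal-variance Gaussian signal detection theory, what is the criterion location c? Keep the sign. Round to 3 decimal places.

H = 134/150 = 0.8933
FA = 38/150 = 0.2533
z(H) = z(0.8933) = 1.2443
z(FA) = z(0.2533) = -0.6641
c = −½·[z(H) + z(FA)] = −0.5 × (1.2443 + (-0.6641)) = -0.2901

c = -0.290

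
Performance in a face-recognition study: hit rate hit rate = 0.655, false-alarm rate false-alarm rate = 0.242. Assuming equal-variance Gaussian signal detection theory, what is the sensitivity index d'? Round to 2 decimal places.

Φ⁻¹(0.655) = 0.3989, Φ⁻¹(0.242) = -0.6999
d' = z(H) − z(FA) = 0.3989 − (-0.6999) = 1.0988

d' = 1.10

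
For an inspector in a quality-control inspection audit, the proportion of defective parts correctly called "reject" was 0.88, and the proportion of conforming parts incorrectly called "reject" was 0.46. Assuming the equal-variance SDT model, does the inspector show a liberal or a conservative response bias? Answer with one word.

liberal

z(H) = 1.175, z(FA) = -0.100
c = −½·(z(H) + z(FA)) = -0.5375
c < 0 → liberal criterion (biased toward responding “yes”).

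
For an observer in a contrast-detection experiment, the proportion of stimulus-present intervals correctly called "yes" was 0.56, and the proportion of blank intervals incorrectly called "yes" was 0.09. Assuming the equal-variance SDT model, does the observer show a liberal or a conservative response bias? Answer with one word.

z(H) = 0.151, z(FA) = -1.341
c = −½·(z(H) + z(FA)) = 0.595
c > 0 → conservative criterion (biased toward responding “no”).

conservative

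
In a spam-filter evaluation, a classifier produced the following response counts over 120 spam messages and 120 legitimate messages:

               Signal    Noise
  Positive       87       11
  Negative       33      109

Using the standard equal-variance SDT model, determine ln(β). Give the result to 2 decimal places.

ln β = 0.71

H = 87/120 = 0.7250
FA = 11/120 = 0.0917
z(0.7250) = 0.598, z(0.0917) = -1.330
ln β = −½·[z(H)² − z(FA)²] = −0.5 × (0.358 − 1.769) = 0.7055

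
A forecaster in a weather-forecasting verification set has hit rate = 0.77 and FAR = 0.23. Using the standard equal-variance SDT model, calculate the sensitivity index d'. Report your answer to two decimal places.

Φ⁻¹(0.77) = 0.7388, Φ⁻¹(0.23) = -0.7388
d' = z(H) − z(FA) = 0.7388 − (-0.7388) = 1.4776

d' = 1.48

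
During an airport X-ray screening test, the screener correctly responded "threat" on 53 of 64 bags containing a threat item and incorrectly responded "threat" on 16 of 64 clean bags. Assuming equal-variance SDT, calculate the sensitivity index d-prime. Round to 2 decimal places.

H = 53/64 = 0.8281
FA = 16/64 = 0.2500
z(H) = 0.9467
z(FA) = -0.6745
d' = z(H) − z(FA) = 0.9467 − (-0.6745) = 1.6212

d-prime = 1.62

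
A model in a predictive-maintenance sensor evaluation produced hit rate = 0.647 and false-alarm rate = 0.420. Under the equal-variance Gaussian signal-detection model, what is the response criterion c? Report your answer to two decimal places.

z(H) = 0.3772
z(FA) = -0.2019
c = −½·[z(H) + z(FA)] = −0.5 × (0.3772 + (-0.2019)) = -0.08765

c = -0.09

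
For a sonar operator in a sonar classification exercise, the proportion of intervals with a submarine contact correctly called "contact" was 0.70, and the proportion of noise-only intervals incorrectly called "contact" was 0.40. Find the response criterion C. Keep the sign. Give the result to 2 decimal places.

z(H) = z(0.70) = 0.524
z(FA) = z(0.40) = -0.253
c = −½·[z(H) + z(FA)] = −0.5 × (0.524 + (-0.253)) = -0.1355
c < 0: the sonar operator has a liberal response bias.

C = -0.14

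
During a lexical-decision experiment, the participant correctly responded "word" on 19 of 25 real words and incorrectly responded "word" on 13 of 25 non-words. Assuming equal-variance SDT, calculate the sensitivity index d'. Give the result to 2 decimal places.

H = 19/25 = 0.7600
FA = 13/25 = 0.5200
z(H) = z(0.7600) = 0.7063
z(FA) = z(0.5200) = 0.0502
d' = z(H) − z(FA) = 0.7063 − 0.0502 = 0.6561

d' = 0.66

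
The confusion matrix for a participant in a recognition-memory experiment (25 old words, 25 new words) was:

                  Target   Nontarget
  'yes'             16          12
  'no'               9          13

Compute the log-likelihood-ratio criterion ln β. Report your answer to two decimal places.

H = 16/25 = 0.6400
FA = 12/25 = 0.4800
Φ⁻¹(0.6400) = 0.358, Φ⁻¹(0.4800) = -0.050
ln β = −½·[z(H)² − z(FA)²] = −0.5 × (0.128 − 0.003) = -0.0625

ln β = -0.06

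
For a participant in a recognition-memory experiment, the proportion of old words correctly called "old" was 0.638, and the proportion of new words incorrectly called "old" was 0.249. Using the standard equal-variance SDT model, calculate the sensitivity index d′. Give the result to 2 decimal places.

d′ = 1.03

z(H) = 0.3531
z(FA) = -0.6776
d' = z(H) − z(FA) = 0.3531 − (-0.6776) = 1.0307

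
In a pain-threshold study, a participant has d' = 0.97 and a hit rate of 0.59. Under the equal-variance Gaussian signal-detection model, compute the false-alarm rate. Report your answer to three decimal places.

z(hit rate) = z(0.59) = 0.2275
z(FA) = z(H) − d' = 0.2275 − 0.97 = -0.7425
false-alarm rate = Φ(-0.7425) = 0.2289

false-alarm rate = 0.229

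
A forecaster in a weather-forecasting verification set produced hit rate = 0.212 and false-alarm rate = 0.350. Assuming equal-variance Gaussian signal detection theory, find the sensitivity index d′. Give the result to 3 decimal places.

Φ⁻¹(H) = -0.7995
Φ⁻¹(FA) = -0.3853
d' = z(H) − z(FA) = -0.7995 − (-0.3853) = -0.4142

d′ = -0.414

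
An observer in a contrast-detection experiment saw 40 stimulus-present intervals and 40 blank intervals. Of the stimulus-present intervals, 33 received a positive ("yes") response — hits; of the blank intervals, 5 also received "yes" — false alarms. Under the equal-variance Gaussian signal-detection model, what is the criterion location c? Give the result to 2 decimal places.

H = 33/40 = 0.8250
FA = 5/40 = 0.1250
z(H) = z(0.8250) = 0.935
z(FA) = z(0.1250) = -1.150
c = −½·[z(H) + z(FA)] = −0.5 × (0.935 + (-1.150)) = 0.1075

c = 0.11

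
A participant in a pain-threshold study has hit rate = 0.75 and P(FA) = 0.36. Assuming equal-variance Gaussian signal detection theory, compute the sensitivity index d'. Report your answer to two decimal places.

Φ⁻¹(H) = Φ⁻¹(0.75) = 0.674
Φ⁻¹(FA) = Φ⁻¹(0.36) = -0.358
d' = z(H) − z(FA) = 0.674 − (-0.358) = 1.032

d' = 1.03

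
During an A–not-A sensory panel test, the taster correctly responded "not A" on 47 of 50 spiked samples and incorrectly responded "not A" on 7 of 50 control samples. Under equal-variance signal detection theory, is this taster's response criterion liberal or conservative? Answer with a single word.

z(H) = 1.555, z(FA) = -1.080
c = −½·(z(H) + z(FA)) = -0.2375
c < 0 → liberal criterion (biased toward responding “yes”).

liberal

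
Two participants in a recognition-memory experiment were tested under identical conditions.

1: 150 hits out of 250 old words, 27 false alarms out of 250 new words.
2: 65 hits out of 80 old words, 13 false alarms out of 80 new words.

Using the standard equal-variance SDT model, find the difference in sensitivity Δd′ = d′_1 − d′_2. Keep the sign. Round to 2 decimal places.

1: z(0.6000) = 0.253, z(0.1080) = -1.237, d' = 1.490
2: z(0.8125) = 0.887, z(0.1625) = -0.984, d' = 1.871
Δd' = d'_1 − d'_2 = 1.490 − 1.871 = -0.381
2 has the higher sensitivity.

Δd′ = -0.38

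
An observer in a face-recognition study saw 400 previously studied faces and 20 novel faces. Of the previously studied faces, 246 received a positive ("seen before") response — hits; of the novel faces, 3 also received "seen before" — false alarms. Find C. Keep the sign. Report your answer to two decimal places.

C = 0.37

H = 246/400 = 0.6150
FA = 3/20 = 0.1500
Φ⁻¹(H) = 0.2924
Φ⁻¹(FA) = -1.0364
c = −½·[z(H) + z(FA)] = −0.5 × (0.2924 + (-1.0364)) = 0.3720
c > 0: the observer has a conservative response bias.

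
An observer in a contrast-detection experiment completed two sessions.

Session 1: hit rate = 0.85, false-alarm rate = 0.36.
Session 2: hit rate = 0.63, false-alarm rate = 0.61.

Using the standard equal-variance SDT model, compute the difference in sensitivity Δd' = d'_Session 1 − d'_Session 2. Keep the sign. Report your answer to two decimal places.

Δd' = 1.34

Session 1: z(0.85) = 1.036, z(0.36) = -0.358, d' = 1.394
Session 2: z(0.63) = 0.332, z(0.61) = 0.279, d' = 0.053
Δd' = d'_Session 1 − d'_Session 2 = 1.394 − 0.053 = 1.341
Session 1 has the higher sensitivity.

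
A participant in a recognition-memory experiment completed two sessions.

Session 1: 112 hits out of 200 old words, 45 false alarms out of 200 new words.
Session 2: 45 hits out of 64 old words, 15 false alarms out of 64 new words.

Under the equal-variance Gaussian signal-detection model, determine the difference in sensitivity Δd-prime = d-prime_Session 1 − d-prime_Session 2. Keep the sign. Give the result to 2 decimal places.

Session 1: z(0.5600) = 0.151, z(0.2250) = -0.755, d' = 0.906
Session 2: z(0.7031) = 0.533, z(0.2344) = -0.724, d' = 1.257
Δd' = d'_Session 1 − d'_Session 2 = 0.906 − 1.257 = -0.351
Session 2 has the higher sensitivity.

Δd-prime = -0.35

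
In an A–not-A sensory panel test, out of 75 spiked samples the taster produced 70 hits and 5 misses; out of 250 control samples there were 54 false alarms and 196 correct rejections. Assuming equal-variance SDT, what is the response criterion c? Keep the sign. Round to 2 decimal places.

c = -0.36

H = 70/75 = 0.9333
FA = 54/250 = 0.2160
Φ⁻¹(H) = Φ⁻¹(0.9333) = 1.5008
Φ⁻¹(FA) = Φ⁻¹(0.2160) = -0.7858
c = −½·[z(H) + z(FA)] = −0.5 × (1.5008 + (-0.7858)) = -0.3575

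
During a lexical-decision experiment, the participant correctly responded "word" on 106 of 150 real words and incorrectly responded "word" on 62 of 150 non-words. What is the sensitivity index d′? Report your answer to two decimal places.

H = 106/150 = 0.7067
FA = 62/150 = 0.4133
z(H) = 0.544
z(FA) = -0.219
d' = z(H) − z(FA) = 0.544 − (-0.219) = 0.763

d′ = 0.76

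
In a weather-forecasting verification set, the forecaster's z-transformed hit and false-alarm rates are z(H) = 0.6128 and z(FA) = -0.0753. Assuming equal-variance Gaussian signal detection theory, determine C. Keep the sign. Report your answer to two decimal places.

c = −½·[z(H) + z(FA)] = −½·(0.6128 + (-0.0753)) = -0.26875

C = -0.27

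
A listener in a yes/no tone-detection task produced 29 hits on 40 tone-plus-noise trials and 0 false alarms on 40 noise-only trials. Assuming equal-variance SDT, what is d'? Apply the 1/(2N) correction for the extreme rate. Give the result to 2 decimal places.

The false-alarm rate is 0/40 = 0, so apply the 1/(2N) correction: FA → 1/(2·40) = 0.01250.
z(H) = z(0.72500) = 0.598
z(FA) = z(0.01250) = -2.241
d' = 0.598 − (-2.241) = 2.839

d' = 2.84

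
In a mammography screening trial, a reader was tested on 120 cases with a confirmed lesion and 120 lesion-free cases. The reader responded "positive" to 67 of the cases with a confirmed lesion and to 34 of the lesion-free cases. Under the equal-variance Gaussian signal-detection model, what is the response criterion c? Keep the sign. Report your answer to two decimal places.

c = 0.21

H = 67/120 = 0.5583
FA = 34/120 = 0.2833
z(H) = 0.147
z(FA) = -0.573
c = −½·[z(H) + z(FA)] = −0.5 × (0.147 + (-0.573)) = 0.213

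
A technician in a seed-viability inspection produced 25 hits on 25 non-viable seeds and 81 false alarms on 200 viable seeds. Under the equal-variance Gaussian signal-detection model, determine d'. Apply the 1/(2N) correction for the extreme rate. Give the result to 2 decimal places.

d' = 2.29

The hit rate is 25/25 = 1, so apply the 1/(2N) correction: H → 1 − 1/(2·25) = 0.98000.
z(H) = z(0.98000) = 2.054
z(FA) = z(0.40500) = -0.240
d' = 2.054 − (-0.240) = 2.294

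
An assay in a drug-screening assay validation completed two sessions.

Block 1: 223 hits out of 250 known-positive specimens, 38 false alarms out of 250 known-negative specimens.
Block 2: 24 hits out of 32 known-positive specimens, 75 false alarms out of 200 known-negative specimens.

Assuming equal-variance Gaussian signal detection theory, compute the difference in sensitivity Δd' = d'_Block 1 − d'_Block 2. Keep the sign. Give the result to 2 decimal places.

Δd' = 1.27

Block 1: z(0.8920) = 1.237, z(0.1520) = -1.028, d' = 2.265
Block 2: z(0.7500) = 0.674, z(0.3750) = -0.319, d' = 0.993
Δd' = d'_Block 1 − d'_Block 2 = 2.265 − 0.993 = 1.272
Block 1 has the higher sensitivity.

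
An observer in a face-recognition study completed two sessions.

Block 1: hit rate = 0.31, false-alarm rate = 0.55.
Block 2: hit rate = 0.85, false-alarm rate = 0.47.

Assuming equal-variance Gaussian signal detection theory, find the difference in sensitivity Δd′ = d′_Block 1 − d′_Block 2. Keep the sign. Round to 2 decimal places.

Block 1: z(0.31) = -0.496, z(0.55) = 0.126, d' = -0.622
Block 2: z(0.85) = 1.036, z(0.47) = -0.075, d' = 1.111
Δd' = d'_Block 1 − d'_Block 2 = -0.622 − 1.111 = -1.733
Block 2 has the higher sensitivity.

Δd′ = -1.73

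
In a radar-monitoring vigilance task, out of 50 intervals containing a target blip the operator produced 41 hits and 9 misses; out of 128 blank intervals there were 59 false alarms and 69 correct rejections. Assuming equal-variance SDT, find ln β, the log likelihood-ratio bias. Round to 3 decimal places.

H = 41/50 = 0.8200
FA = 59/128 = 0.4609
z(H) = 0.9154
z(FA) = -0.0982
ln β = −½·[z(H)² − z(FA)²] = −0.5 × (0.8380 − 0.0096) = -0.4142

ln β = -0.414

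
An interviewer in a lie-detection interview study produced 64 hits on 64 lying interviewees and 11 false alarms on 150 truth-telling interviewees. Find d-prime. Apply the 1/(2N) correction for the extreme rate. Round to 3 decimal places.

d-prime = 3.869

The hit rate is 64/64 = 1, so apply the 1/(2N) correction: H → 1 − 1/(2·64) = 0.99219.
z(H) = z(0.99219) = 2.4177
z(FA) = z(0.07333) = -1.4514
d' = 2.4177 − (-1.4514) = 3.8691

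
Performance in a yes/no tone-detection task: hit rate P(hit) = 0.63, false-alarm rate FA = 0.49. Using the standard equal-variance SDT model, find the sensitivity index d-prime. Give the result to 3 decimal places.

d-prime = 0.357

Φ⁻¹(H) = Φ⁻¹(0.63) = 0.3319
Φ⁻¹(FA) = Φ⁻¹(0.49) = -0.0251
d' = z(H) − z(FA) = 0.3319 − (-0.0251) = 0.3570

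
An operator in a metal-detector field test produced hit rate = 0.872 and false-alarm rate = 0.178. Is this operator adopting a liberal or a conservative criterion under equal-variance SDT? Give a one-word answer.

liberal

z(H) = 1.136, z(FA) = -0.923
c = −½·(z(H) + z(FA)) = -0.1065
c < 0 → liberal criterion (biased toward responding “yes”).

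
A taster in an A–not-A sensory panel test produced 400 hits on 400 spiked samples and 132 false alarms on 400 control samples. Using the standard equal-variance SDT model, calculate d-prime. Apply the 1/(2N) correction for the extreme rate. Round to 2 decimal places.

The hit rate is 400/400 = 1, so apply the 1/(2N) correction: H → 1 − 1/(2·400) = 0.99875.
z(H) = z(0.99875) = 3.023
z(FA) = z(0.33000) = -0.440
d' = 3.023 − (-0.440) = 3.463

d-prime = 3.46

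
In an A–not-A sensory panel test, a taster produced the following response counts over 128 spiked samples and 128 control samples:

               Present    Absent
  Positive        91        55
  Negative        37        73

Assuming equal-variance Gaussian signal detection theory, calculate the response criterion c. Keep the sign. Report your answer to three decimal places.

c = -0.189

H = 91/128 = 0.7109
FA = 55/128 = 0.4297
z(0.7109) = 0.5560, z(0.4297) = -0.1771
c = −½·[z(H) + z(FA)] = −0.5 × (0.5560 + (-0.1771)) = -0.18945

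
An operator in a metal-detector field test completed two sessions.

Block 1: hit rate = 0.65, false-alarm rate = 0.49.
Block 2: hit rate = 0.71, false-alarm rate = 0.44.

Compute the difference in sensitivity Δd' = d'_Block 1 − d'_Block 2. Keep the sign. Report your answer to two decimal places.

Δd' = -0.29

Block 1: z(0.65) = 0.385, z(0.49) = -0.025, d' = 0.410
Block 2: z(0.71) = 0.553, z(0.44) = -0.151, d' = 0.704
Δd' = d'_Block 1 − d'_Block 2 = 0.410 − 0.704 = -0.294
Block 2 has the higher sensitivity.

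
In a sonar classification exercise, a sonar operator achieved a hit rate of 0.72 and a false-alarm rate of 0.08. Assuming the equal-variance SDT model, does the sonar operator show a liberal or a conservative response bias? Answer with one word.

conservative

z(H) = 0.583, z(FA) = -1.405
c = −½·(z(H) + z(FA)) = 0.411
c > 0 → conservative criterion (biased toward responding “no”).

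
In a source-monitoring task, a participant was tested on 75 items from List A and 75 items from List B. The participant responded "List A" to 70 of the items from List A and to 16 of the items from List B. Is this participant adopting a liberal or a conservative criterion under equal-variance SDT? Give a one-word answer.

liberal

z(H) = 1.501, z(FA) = -0.795
c = −½·(z(H) + z(FA)) = -0.353
c < 0 → liberal criterion (biased toward responding “yes”).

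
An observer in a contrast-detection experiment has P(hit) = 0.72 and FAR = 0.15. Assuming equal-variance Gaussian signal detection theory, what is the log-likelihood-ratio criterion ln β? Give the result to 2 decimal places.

Φ⁻¹(H) = 0.583
Φ⁻¹(FA) = -1.036
ln β = −½·[z(H)² − z(FA)²] = −0.5 × (0.340 − 1.073) = 0.3665

ln β = 0.37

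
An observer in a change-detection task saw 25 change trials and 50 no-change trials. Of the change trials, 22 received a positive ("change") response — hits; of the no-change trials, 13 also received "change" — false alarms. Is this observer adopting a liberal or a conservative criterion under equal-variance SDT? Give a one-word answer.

z(H) = 1.175, z(FA) = -0.643
c = −½·(z(H) + z(FA)) = -0.266
c < 0 → liberal criterion (biased toward responding “yes”).

liberal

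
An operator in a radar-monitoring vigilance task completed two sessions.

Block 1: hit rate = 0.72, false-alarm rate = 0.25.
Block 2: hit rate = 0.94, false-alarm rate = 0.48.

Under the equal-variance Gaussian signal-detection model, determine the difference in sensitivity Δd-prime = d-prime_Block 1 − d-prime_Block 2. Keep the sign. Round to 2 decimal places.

Δd-prime = -0.35

Block 1: z(0.72) = 0.583, z(0.25) = -0.674, d' = 1.257
Block 2: z(0.94) = 1.555, z(0.48) = -0.050, d' = 1.605
Δd' = d'_Block 1 − d'_Block 2 = 1.257 − 1.605 = -0.348
Block 2 has the higher sensitivity.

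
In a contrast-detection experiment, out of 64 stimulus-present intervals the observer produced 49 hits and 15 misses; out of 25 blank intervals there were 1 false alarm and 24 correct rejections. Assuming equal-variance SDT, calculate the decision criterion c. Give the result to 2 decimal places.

H = 49/64 = 0.7656
FA = 1/25 = 0.0400
z(0.7656) = 0.724, z(0.0400) = -1.751
c = −½·[z(H) + z(FA)] = −0.5 × (0.724 + (-1.751)) = 0.5135

c = 0.51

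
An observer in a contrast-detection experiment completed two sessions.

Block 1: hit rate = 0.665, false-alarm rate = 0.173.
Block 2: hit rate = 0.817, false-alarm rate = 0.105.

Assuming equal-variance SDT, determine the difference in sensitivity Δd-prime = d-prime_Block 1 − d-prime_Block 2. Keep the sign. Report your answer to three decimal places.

Block 1: z(0.665) = 0.4261, z(0.173) = -0.9424, d' = 1.3685
Block 2: z(0.817) = 0.9040, z(0.105) = -1.2536, d' = 2.1576
Δd' = d'_Block 1 − d'_Block 2 = 1.3685 − 2.1576 = -0.7891
Block 2 has the higher sensitivity.

Δd-prime = -0.789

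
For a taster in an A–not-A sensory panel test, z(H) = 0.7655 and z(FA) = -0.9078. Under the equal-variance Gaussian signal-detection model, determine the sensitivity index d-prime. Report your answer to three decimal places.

d' = z(H) − z(FA) = 0.7655 − (-0.9078) = 1.6733

d-prime = 1.673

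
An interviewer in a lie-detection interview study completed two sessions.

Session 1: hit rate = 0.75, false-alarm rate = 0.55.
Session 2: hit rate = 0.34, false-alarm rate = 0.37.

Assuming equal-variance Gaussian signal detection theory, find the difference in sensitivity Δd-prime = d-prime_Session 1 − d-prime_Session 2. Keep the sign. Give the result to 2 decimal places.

Session 1: z(0.75) = 0.674, z(0.55) = 0.126, d' = 0.548
Session 2: z(0.34) = -0.412, z(0.37) = -0.332, d' = -0.080
Δd' = d'_Session 1 − d'_Session 2 = 0.548 − (-0.080) = 0.628
Session 1 has the higher sensitivity.

Δd-prime = 0.63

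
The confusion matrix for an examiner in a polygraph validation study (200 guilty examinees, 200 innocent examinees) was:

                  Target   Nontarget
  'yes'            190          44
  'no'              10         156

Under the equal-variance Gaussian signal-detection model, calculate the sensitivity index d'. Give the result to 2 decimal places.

H = 190/200 = 0.9500
FA = 44/200 = 0.2200
Φ⁻¹(0.9500) = 1.6449, Φ⁻¹(0.2200) = -0.7722
d' = z(H) − z(FA) = 1.6449 − (-0.7722) = 2.4171

d' = 2.42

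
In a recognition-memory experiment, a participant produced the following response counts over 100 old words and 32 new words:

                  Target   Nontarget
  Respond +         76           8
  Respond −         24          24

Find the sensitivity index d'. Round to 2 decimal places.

d' = 1.38

H = 76/100 = 0.7600
FA = 8/32 = 0.2500
z(H) = z(0.7600) = 0.7063
z(FA) = z(0.2500) = -0.6745
d' = z(H) − z(FA) = 0.7063 − (-0.6745) = 1.3808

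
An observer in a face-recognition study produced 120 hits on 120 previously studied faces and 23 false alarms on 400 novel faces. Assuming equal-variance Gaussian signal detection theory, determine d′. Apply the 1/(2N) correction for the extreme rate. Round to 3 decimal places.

d′ = 4.214

The hit rate is 120/120 = 1, so apply the 1/(2N) correction: H → 1 − 1/(2·120) = 0.99583.
z(H) = z(0.99583) = 2.6380
z(FA) = z(0.05750) = -1.5761
d' = 2.6380 − (-1.5761) = 4.2141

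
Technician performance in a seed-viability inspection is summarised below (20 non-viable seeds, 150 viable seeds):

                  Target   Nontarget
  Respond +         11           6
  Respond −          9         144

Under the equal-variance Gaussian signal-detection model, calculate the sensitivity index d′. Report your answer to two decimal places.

H = 11/20 = 0.5500
FA = 6/150 = 0.0400
Φ⁻¹(H) = Φ⁻¹(0.5500) = 0.126
Φ⁻¹(FA) = Φ⁻¹(0.0400) = -1.751
d' = z(H) − z(FA) = 0.126 − (-1.751) = 1.877

d′ = 1.88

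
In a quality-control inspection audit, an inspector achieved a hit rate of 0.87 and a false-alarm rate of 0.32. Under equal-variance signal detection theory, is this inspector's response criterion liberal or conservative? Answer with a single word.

liberal

z(H) = 1.126, z(FA) = -0.468
c = −½·(z(H) + z(FA)) = -0.329
c < 0 → liberal criterion (biased toward responding “yes”).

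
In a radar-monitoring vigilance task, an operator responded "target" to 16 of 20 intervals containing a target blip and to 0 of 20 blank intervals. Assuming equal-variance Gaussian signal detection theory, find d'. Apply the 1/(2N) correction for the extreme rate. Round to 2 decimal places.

The false-alarm rate is 0/20 = 0, so apply the 1/(2N) correction: FA → 1/(2·20) = 0.02500.
z(H) = z(0.80000) = 0.842
z(FA) = z(0.02500) = -1.960
d' = 0.842 − (-1.960) = 2.802

d' = 2.80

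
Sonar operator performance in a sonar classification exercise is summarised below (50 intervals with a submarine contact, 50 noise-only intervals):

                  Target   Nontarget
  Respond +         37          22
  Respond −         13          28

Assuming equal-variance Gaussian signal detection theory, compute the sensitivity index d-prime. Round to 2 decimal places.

H = 37/50 = 0.7400
FA = 22/50 = 0.4400
z(H) = 0.643
z(FA) = -0.151
d' = z(H) − z(FA) = 0.643 − (-0.151) = 0.794

d-prime = 0.79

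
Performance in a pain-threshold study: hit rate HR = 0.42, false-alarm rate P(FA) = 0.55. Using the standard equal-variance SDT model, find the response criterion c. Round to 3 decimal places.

c = 0.038

Φ⁻¹(H) = Φ⁻¹(0.42) = -0.2019
Φ⁻¹(FA) = Φ⁻¹(0.55) = 0.1257
c = −½·[z(H) + z(FA)] = −0.5 × (-0.2019 + 0.1257) = 0.0381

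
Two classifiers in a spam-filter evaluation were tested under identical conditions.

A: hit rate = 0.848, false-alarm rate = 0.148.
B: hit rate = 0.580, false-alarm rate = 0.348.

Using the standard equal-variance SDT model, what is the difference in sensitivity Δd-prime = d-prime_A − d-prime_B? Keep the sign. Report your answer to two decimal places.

A: z(0.848) = 1.028, z(0.148) = -1.045, d' = 2.073
B: z(0.580) = 0.202, z(0.348) = -0.391, d' = 0.593
Δd' = d'_A − d'_B = 2.073 − 0.593 = 1.480
A has the higher sensitivity.

Δd-prime = 1.48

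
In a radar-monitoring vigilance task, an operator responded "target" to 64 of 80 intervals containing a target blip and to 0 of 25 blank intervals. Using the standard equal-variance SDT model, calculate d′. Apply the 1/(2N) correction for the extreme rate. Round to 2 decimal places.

d′ = 2.90

The false-alarm rate is 0/25 = 0, so apply the 1/(2N) correction: FA → 1/(2·25) = 0.02000.
z(H) = z(0.80000) = 0.842
z(FA) = z(0.02000) = -2.054
d' = 0.842 − (-2.054) = 2.896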